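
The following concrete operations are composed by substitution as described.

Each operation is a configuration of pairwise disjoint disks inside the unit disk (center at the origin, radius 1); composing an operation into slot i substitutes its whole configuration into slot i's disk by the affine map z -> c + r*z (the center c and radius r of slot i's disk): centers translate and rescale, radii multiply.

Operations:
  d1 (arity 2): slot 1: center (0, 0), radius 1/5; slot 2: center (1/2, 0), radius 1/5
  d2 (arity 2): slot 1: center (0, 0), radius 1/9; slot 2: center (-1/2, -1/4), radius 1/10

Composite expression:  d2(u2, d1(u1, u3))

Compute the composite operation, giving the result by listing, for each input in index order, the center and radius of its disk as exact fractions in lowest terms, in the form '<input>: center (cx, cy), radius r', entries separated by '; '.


Below d2, radii multiply path by path; the u-disk centers shift.
input u2: composing its 1 substitution step yields center (0, 0), radius 1/9
input u1: composing its 2 substitution steps yields center (-1/2, -1/4), radius 1/50
input u3: composing its 2 substitution steps yields center (-9/20, -1/4), radius 1/50

u1: center (-1/2, -1/4), radius 1/50; u2: center (0, 0), radius 1/9; u3: center (-9/20, -1/4), radius 1/50


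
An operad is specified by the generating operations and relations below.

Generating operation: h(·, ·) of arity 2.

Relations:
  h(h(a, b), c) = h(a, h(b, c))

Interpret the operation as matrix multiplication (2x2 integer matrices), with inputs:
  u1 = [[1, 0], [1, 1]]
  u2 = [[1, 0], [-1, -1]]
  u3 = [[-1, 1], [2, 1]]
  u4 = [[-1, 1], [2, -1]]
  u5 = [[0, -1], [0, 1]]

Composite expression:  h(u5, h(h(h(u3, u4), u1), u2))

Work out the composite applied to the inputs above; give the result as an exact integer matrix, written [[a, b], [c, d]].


[[0, 1], [0, -1]]

h(u3, u4) = [[3, -2], [0, 1]]
h(h(u3, u4), u1) = [[1, -2], [1, 1]]
h(h(h(u3, u4), u1), u2) = [[3, 2], [0, -1]]
h(u5, h(h(h(u3, u4), u1), u2)) = [[0, 1], [0, -1]]


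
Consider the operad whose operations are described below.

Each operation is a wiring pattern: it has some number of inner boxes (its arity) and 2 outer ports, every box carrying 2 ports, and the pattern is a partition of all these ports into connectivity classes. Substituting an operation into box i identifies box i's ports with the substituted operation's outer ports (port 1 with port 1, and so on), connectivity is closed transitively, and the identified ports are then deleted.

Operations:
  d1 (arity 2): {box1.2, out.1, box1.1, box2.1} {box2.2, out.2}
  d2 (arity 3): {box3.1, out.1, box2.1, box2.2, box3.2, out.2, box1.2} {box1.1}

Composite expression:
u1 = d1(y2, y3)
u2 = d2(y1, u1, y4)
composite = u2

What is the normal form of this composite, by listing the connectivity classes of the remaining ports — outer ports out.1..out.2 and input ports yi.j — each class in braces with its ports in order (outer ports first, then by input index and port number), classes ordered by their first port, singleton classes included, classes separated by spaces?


Substituting into d2 glues patterns; closure does the rest.
composing d1 on (y2, y3), with out.j its own outer ports: {out.1, y2.1, y2.2, y3.1} {out.2, y3.2}
composing d2 on (y1, y2, y3, y4), with out.j its own outer ports: {out.1, out.2, y1.2, y2.1, y2.2, y3.1, y3.2, y4.1, y4.2} {y1.1}

{out.1, out.2, y1.2, y2.1, y2.2, y3.1, y3.2, y4.1, y4.2} {y1.1}


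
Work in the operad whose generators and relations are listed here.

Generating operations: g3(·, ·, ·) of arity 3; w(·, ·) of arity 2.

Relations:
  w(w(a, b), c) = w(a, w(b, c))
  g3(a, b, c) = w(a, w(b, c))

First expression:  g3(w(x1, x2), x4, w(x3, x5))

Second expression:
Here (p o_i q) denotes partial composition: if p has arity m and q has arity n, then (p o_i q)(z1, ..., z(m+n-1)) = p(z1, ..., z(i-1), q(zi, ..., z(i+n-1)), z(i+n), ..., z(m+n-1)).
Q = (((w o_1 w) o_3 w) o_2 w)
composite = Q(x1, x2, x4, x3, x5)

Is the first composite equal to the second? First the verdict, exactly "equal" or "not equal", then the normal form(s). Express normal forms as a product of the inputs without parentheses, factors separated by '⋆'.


equal — both sides give x1 ⋆ x2 ⋆ x4 ⋆ x3 ⋆ x5


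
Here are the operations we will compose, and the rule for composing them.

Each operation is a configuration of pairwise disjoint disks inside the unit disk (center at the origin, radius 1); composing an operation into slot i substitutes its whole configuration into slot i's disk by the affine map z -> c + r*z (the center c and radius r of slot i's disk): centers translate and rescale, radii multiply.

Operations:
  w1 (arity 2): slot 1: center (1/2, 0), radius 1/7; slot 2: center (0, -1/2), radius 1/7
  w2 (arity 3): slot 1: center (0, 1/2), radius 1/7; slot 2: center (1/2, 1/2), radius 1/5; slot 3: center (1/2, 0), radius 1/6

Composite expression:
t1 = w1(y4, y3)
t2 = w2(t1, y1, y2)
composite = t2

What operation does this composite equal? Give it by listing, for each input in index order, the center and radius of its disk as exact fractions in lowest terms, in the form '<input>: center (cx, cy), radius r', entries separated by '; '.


y1: center (1/2, 1/2), radius 1/5; y2: center (1/2, 0), radius 1/6; y3: center (0, 3/7), radius 1/49; y4: center (1/14, 1/2), radius 1/49

Affine substitution under w2: radii multiply and y-centers shift.
y4: after 2 affine steps, its disk has center (1/14, 1/2), radius 1/49
y3: after 2 affine steps, its disk has center (0, 3/7), radius 1/49
y1: after 1 affine step, its disk has center (1/2, 1/2), radius 1/5
y2: after 1 affine step, its disk has center (1/2, 0), radius 1/6


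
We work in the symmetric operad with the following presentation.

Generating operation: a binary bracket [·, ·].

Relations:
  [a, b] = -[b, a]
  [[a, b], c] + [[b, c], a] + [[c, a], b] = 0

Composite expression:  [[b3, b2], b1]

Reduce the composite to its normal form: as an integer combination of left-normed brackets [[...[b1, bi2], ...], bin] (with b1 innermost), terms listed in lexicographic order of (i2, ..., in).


Antisymmetry and Jacobi reduce to b1-anchored left-normed brackets.
Composite bracket: [[b3, b2], b1]
The bracket unfolds into 4 signed words via [a, b] = ab - ba (2^2 = 4).
Keep just the words that open with b1:
  b1b2b3 appears with sign +1, giving the term +[[b1, b2], b3]
  b1b3b2 appears with sign -1, giving the term -[[b1, b3], b2]

[[b1, b2], b3] - [[b1, b3], b2]


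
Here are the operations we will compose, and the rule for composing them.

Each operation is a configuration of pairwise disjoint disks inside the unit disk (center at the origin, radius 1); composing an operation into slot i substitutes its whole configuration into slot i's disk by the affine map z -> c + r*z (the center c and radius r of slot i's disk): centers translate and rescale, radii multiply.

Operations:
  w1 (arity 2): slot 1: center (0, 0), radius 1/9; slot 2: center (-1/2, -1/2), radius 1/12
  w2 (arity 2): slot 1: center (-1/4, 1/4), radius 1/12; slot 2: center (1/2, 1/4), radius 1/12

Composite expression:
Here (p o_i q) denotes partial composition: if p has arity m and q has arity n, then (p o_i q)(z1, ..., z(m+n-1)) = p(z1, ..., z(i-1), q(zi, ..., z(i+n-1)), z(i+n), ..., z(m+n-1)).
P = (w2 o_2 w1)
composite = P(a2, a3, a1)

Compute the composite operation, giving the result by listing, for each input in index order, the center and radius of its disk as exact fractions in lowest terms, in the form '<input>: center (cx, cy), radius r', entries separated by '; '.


a1: center (11/24, 5/24), radius 1/144; a2: center (-1/4, 1/4), radius 1/12; a3: center (1/2, 1/4), radius 1/108

Below w2, radii multiply path by path; the a-disk centers shift.
tracing a2 down its 1-map path: center (-1/4, 1/4), radius 1/12
tracing a3 down its 2-map path: center (1/2, 1/4), radius 1/108
tracing a1 down its 2-map path: center (11/24, 5/24), radius 1/144


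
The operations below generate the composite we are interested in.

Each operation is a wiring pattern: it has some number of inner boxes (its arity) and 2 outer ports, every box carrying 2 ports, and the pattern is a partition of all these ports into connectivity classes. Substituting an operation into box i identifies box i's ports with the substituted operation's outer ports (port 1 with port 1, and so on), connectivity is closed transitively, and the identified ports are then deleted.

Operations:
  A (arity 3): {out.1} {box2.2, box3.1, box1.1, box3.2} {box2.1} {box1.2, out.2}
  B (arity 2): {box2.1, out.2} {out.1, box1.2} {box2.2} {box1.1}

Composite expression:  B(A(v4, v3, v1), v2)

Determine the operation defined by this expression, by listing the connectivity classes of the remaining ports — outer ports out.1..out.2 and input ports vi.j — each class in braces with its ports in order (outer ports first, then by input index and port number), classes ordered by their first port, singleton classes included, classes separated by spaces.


{out.1, v4.2} {out.2, v2.1} {v1.1, v1.2, v3.2, v4.1} {v2.2} {v3.1}

Reachability decides: close wires over B-identified ports.
after A, the pattern on (v4, v3, v1) reads {out.1} {out.2, v4.2} {v1.1, v1.2, v3.2, v4.1} {v3.1} (out.j = its outer ports)
after B, the pattern on (v4, v3, v1, v2) reads {out.1, v4.2} {out.2, v2.1} {v1.1, v1.2, v3.2, v4.1} {v2.2} {v3.1} (out.j = its outer ports)


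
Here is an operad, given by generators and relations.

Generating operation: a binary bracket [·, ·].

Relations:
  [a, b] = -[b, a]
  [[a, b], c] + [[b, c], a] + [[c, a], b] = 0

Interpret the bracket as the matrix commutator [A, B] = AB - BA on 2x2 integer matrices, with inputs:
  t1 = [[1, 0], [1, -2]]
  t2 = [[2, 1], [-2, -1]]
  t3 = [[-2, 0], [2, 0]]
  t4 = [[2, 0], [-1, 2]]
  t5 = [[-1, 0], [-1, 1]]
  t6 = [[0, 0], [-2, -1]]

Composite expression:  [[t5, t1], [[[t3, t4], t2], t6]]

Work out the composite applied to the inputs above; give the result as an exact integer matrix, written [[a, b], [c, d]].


[[0, 0], [0, 0]]

[t5, t1] = [[0, 0], [-1, 0]]
[t3, t4] = [[0, 0], [-2, 0]]
[[t3, t4], t2] = [[2, 0], [-6, -2]]
[[[t3, t4], t2], t6] = [[0, 0], [2, 0]]
[[t5, t1], [[[t3, t4], t2], t6]] = [[0, 0], [0, 0]]


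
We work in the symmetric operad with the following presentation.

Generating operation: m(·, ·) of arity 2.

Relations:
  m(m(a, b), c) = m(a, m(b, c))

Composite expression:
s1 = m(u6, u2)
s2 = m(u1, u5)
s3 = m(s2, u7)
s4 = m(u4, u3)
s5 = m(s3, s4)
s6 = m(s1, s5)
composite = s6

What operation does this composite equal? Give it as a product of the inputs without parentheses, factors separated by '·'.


u6 · u2 · u1 · u5 · u7 · u4 · u3

All parenthesizations of m agree; list the u-inputs left to right.
m(u6, u2) collapses to u6 · u2
m(u1, u5) collapses to u1 · u5
m(m(u1, u5), u7) collapses to u1 · u5 · u7
m(u4, u3) collapses to u4 · u3
m(m(m(u1, u5), u7), m(u4, u3)) collapses to u1 · u5 · u7 · u4 · u3
m(m(u6, u2), m(m(m(u1, u5), u7), m(u4, u3))) collapses to u6 · u2 · u1 · u5 · u7 · u4 · u3


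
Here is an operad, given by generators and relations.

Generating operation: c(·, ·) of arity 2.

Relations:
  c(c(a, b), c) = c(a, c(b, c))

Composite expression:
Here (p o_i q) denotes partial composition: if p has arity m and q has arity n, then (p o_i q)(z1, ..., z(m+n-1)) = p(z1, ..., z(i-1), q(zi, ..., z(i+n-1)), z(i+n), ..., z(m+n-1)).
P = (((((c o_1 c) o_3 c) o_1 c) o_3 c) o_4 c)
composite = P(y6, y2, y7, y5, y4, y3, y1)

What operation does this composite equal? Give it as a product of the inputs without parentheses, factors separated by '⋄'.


y6 ⋄ y2 ⋄ y7 ⋄ y5 ⋄ y4 ⋄ y3 ⋄ y1

Under associativity of c, the answer is the y's in reading order.
c(y6, y2) reduces to y6 ⋄ y2
c(y5, y4) reduces to y5 ⋄ y4
c(y7, c(y5, y4)) reduces to y7 ⋄ y5 ⋄ y4
c(c(y6, y2), c(y7, c(y5, y4))) reduces to y6 ⋄ y2 ⋄ y7 ⋄ y5 ⋄ y4
c(y3, y1) reduces to y3 ⋄ y1
c(c(c(y6, y2), c(y7, c(y5, y4))), c(y3, y1)) reduces to y6 ⋄ y2 ⋄ y7 ⋄ y5 ⋄ y4 ⋄ y3 ⋄ y1


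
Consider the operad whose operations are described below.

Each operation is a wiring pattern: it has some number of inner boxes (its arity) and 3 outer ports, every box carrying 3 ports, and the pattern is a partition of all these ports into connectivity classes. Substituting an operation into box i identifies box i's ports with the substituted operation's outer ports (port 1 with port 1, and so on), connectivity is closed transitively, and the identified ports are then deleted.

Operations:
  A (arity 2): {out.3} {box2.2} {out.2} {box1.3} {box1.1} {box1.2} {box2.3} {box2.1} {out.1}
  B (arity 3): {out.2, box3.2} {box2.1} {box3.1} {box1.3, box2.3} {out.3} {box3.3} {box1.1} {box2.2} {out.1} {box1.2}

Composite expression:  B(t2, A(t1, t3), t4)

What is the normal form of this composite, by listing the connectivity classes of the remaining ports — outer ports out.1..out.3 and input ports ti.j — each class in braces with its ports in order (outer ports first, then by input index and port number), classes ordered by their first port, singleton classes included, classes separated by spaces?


{out.1} {out.2, t4.2} {out.3} {t1.1} {t1.2} {t1.3} {t2.1} {t2.2} {t2.3} {t3.1} {t3.2} {t3.3} {t4.1} {t4.3}


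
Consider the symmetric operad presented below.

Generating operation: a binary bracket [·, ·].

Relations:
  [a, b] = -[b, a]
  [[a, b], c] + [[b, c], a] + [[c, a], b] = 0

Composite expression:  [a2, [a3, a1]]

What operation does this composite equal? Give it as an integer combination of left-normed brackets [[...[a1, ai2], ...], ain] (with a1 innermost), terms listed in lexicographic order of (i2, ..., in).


[[a1, a3], a2]


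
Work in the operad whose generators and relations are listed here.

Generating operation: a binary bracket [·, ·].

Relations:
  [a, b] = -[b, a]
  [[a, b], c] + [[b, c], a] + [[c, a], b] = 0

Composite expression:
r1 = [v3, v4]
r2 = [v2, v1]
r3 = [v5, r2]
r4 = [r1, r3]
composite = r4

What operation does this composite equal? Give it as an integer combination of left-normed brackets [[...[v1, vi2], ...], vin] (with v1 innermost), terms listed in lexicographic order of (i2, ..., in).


-[[[[v1, v2], v5], v3], v4] + [[[[v1, v2], v5], v4], v3]

Expand each bracket as ab - ba; the v1-initial words give the coefficients.
Composite bracket: [[v3, v4], [v5, [v2, v1]]]
Each bracket splits as ab - ba, giving 16 signed words (2^4 = 16).
Collect the words opening with v1:
  sign of v1v2v5v3v4 is -1, so it contributes -[[[[v1, v2], v5], v3], v4]
  sign of v1v2v5v4v3 is +1, so it contributes +[[[[v1, v2], v5], v4], v3]


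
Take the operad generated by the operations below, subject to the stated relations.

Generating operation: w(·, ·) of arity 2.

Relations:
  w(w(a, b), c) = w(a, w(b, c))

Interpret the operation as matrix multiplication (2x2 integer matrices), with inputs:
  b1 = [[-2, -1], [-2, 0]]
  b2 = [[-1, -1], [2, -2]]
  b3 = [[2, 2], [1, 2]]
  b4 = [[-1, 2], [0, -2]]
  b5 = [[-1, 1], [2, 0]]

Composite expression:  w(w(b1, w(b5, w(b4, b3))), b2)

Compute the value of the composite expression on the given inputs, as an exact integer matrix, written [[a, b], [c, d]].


[[12, -20], [20, -28]]

w(b4, b3) = [[0, 2], [-2, -4]]
w(b5, w(b4, b3)) = [[-2, -6], [0, 4]]
w(b1, w(b5, w(b4, b3))) = [[4, 8], [4, 12]]
w(w(b1, w(b5, w(b4, b3))), b2) = [[12, -20], [20, -28]]


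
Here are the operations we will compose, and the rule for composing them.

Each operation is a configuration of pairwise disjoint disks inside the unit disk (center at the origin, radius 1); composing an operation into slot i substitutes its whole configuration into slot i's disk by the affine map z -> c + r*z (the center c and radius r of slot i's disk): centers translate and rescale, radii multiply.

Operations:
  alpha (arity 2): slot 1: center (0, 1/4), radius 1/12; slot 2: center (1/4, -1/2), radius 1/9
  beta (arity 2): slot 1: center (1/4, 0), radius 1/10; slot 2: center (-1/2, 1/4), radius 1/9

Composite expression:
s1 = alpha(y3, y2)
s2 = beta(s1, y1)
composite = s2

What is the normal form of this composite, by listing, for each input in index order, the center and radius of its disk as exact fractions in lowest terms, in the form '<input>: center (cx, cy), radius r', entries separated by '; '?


y1: center (-1/2, 1/4), radius 1/9; y2: center (11/40, -1/20), radius 1/90; y3: center (1/4, 1/40), radius 1/120

Affine substitution under beta: radii multiply and y-centers shift.
input y3: applying the 2 nested substitutions gives center (1/4, 1/40), radius 1/120
input y2: applying the 2 nested substitutions gives center (11/40, -1/20), radius 1/90
input y1: applying the 1 nested substitution gives center (-1/2, 1/4), radius 1/9


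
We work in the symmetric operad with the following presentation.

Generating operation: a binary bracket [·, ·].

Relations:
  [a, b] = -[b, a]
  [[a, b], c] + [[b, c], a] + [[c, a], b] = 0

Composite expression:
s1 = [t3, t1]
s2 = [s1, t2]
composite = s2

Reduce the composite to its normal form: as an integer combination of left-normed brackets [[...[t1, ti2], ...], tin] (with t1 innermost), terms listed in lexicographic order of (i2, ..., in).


Antisymmetry and Jacobi reduce to t1-anchored left-normed brackets.
Composite bracket: [[t3, t1], t2]
Expanding via [a, b] = ab - ba: 4 signed words (2^2 = 4).
Coefficients come from the t1-initial words:
  word t1t3t2 has sign -1, contributing -[[t1, t3], t2]

-[[t1, t3], t2]


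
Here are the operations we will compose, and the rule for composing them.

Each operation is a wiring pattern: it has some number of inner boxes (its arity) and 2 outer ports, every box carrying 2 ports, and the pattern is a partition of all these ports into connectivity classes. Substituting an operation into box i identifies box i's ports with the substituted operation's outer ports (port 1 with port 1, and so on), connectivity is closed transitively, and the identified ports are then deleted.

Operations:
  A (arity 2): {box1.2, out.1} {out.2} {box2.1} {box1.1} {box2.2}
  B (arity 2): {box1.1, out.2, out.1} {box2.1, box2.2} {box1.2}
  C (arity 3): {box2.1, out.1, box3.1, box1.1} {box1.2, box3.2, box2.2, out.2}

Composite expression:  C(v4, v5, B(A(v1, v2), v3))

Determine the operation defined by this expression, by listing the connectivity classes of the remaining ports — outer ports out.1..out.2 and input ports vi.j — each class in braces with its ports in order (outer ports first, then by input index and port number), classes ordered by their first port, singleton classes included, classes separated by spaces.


{out.1, out.2, v1.2, v4.1, v4.2, v5.1, v5.2} {v1.1} {v2.1} {v2.2} {v3.1, v3.2}

Treat the ports identified at C as solder joints: merge, then drop.
after A, the pattern on (v1, v2) reads {out.1, v1.2} {out.2} {v1.1} {v2.1} {v2.2} (out.j = its outer ports)
after B, the pattern on (v1, v2, v3) reads {out.1, out.2, v1.2} {v1.1} {v2.1} {v2.2} {v3.1, v3.2} (out.j = its outer ports)
after C, the pattern on (v4, v5, v1, v2, v3) reads {out.1, out.2, v1.2, v4.1, v4.2, v5.1, v5.2} {v1.1} {v2.1} {v2.2} {v3.1, v3.2} (out.j = its outer ports)


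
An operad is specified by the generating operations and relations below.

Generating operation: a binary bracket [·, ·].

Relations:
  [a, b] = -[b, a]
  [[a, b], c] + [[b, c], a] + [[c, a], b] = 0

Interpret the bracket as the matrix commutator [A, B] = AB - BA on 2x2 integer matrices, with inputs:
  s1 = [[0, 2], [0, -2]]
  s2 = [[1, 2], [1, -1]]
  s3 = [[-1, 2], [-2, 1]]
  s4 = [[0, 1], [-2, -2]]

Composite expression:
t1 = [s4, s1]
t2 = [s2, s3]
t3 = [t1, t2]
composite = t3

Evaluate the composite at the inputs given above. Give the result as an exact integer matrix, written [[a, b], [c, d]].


[s4, s1] = [[4, 2], [-4, -4]]
[s2, s3] = [[-6, 8], [2, 6]]
[[s4, s1], [s2, s3]] = [[36, 88], [32, -36]]

[[36, 88], [32, -36]]


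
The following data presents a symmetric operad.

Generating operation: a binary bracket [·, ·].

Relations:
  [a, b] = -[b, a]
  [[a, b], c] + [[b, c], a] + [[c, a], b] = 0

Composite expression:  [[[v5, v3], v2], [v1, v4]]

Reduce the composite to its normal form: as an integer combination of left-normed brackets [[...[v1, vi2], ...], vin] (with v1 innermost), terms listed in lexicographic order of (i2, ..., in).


-[[[[v1, v4], v2], v3], v5] + [[[[v1, v4], v2], v5], v3] + [[[[v1, v4], v3], v5], v2] - [[[[v1, v4], v5], v3], v2]

Antisymmetry and Jacobi reduce to v1-anchored left-normed brackets.
Composite bracket: [[[v5, v3], v2], [v1, v4]]
Full expansion: 16 signed words from ab - ba (2^4 = 16).
Coefficients come from the v1-initial words:
  sign of v1v4v2v3v5 is -1, so it contributes -[[[[v1, v4], v2], v3], v5]
  sign of v1v4v2v5v3 is +1, so it contributes +[[[[v1, v4], v2], v5], v3]
  sign of v1v4v3v5v2 is +1, so it contributes +[[[[v1, v4], v3], v5], v2]
  sign of v1v4v5v3v2 is -1, so it contributes -[[[[v1, v4], v5], v3], v2]


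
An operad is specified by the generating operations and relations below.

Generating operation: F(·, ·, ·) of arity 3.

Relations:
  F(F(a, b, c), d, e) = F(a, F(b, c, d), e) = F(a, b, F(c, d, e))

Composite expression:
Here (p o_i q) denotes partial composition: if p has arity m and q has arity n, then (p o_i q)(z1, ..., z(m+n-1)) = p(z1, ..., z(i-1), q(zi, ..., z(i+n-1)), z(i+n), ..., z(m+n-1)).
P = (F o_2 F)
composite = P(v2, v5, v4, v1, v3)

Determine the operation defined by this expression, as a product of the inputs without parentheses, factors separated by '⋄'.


All parenthesizations of F agree; list the v-inputs left to right.
F(v5, v4, v1) collapses to v5 ⋄ v4 ⋄ v1
F(v2, F(v5, v4, v1), v3) collapses to v2 ⋄ v5 ⋄ v4 ⋄ v1 ⋄ v3

v2 ⋄ v5 ⋄ v4 ⋄ v1 ⋄ v3


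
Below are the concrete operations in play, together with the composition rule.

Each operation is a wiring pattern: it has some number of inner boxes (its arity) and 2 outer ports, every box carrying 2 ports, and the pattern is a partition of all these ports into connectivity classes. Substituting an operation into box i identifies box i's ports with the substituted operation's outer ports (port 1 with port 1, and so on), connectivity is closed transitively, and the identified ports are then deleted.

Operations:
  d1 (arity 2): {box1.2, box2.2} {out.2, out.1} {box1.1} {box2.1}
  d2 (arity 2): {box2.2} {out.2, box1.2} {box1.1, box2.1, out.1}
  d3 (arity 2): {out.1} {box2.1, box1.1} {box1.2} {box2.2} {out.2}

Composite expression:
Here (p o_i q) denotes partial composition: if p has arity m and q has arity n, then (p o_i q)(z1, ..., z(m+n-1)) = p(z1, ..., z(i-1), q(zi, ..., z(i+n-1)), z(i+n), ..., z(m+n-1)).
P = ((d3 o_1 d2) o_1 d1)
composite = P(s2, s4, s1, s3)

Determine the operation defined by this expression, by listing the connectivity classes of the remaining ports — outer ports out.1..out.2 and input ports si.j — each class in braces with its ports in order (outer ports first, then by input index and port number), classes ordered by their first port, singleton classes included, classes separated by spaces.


{out.1} {out.2} {s1.1, s3.1} {s1.2} {s2.1} {s2.2, s4.2} {s3.2} {s4.1}

Reachability decides: close wires over d3-identified ports.
stage d1: inputs (s2, s4), connectivity {out.1, out.2} {s2.1} {s2.2, s4.2} {s4.1}, out.j its boundary
stage d2: inputs (s2, s4, s1), connectivity {out.1, out.2, s1.1} {s1.2} {s2.1} {s2.2, s4.2} {s4.1}, out.j its boundary
stage d3: inputs (s2, s4, s1, s3), connectivity {out.1} {out.2} {s1.1, s3.1} {s1.2} {s2.1} {s2.2, s4.2} {s3.2} {s4.1}, out.j its boundary


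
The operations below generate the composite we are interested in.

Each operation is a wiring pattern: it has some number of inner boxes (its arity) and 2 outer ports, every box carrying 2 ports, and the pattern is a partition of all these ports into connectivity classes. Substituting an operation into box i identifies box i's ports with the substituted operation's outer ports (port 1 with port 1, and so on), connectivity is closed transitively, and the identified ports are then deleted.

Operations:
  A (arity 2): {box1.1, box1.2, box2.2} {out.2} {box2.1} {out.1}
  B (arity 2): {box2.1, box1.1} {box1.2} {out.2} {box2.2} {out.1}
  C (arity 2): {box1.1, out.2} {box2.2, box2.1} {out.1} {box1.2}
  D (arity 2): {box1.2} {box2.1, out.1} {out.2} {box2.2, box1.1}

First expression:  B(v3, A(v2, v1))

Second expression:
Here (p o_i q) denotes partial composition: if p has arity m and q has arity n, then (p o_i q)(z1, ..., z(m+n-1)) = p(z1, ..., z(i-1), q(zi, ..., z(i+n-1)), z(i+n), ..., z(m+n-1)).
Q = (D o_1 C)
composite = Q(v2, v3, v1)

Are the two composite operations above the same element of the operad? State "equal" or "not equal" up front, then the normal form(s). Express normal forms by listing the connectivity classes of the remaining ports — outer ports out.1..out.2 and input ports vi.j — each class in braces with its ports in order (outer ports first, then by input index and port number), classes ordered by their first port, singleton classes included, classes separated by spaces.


The first composite normalizes to {out.1} {out.2} {v1.1} {v1.2, v2.1, v2.2} {v3.1} {v3.2}
The second composite normalizes to {out.1, v1.1} {out.2} {v1.2} {v2.1} {v2.2} {v3.1, v3.2}
The forms do not match — not equal.

not equal — first {out.1} {out.2} {v1.1} {v1.2, v2.1, v2.2} {v3.1} {v3.2}, second {out.1, v1.1} {out.2} {v1.2} {v2.1} {v2.2} {v3.1, v3.2}


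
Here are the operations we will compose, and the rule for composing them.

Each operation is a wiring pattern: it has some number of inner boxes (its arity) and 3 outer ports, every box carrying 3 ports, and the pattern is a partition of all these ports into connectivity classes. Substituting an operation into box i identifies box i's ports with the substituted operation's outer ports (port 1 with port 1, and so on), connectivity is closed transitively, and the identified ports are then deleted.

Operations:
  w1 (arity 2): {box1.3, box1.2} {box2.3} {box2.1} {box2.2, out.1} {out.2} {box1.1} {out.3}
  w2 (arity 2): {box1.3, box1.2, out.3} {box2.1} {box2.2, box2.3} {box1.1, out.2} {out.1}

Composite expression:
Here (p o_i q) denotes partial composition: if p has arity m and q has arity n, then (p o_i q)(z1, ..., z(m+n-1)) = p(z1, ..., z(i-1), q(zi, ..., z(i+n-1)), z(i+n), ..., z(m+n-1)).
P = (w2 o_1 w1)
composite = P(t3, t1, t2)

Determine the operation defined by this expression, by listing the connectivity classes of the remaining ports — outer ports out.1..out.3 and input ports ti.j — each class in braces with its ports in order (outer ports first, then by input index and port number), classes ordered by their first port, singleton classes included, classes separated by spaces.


{out.1} {out.2, t1.2} {out.3} {t1.1} {t1.3} {t2.1} {t2.2, t2.3} {t3.1} {t3.2, t3.3}

After gluing at w2, chains via deleted ports link the t-ports.
stage w1: inputs (t3, t1), connectivity {out.1, t1.2} {out.2} {out.3} {t1.1} {t1.3} {t3.1} {t3.2, t3.3}, out.j its boundary
stage w2: inputs (t3, t1, t2), connectivity {out.1} {out.2, t1.2} {out.3} {t1.1} {t1.3} {t2.1} {t2.2, t2.3} {t3.1} {t3.2, t3.3}, out.j its boundary


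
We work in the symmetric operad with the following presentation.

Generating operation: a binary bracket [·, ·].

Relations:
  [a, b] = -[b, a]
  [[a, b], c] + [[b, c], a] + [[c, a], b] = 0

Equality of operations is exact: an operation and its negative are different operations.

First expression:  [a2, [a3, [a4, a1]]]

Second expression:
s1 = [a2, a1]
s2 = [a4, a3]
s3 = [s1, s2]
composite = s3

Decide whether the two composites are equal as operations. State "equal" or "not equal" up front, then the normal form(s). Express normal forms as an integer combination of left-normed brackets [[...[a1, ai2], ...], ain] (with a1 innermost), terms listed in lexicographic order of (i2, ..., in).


The first expression, normalized: -[[[a1, a4], a3], a2]
The second expression, normalized: [[[a1, a2], a3], a4] - [[[a1, a2], a4], a3]
Different reductions; not equal.

not equal — first -[[[a1, a4], a3], a2], second [[[a1, a2], a3], a4] - [[[a1, a2], a4], a3]


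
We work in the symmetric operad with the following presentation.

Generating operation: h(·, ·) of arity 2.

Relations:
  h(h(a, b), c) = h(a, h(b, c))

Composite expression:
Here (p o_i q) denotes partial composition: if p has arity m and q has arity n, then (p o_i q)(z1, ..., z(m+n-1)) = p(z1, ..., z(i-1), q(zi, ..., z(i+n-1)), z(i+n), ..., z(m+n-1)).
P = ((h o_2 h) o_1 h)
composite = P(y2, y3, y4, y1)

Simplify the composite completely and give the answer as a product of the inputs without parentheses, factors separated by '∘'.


y2 ∘ y3 ∘ y4 ∘ y1

Under associativity of h, the answer is the y's in reading order.
h(y2, y3) reduces to y2 ∘ y3
h(y4, y1) reduces to y4 ∘ y1
h(h(y2, y3), h(y4, y1)) reduces to y2 ∘ y3 ∘ y4 ∘ y1


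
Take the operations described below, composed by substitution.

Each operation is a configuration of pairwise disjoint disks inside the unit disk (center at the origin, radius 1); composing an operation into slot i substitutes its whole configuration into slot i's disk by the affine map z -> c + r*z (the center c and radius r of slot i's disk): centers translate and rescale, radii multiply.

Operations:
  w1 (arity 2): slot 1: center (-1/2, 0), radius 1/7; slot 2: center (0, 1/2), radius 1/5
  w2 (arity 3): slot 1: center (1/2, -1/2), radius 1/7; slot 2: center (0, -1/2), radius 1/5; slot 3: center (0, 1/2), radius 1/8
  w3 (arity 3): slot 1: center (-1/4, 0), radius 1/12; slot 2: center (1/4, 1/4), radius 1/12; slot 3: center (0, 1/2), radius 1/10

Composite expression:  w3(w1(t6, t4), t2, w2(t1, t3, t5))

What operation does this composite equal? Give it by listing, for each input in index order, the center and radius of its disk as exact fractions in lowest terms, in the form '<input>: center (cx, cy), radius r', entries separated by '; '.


t1: center (1/20, 9/20), radius 1/70; t2: center (1/4, 1/4), radius 1/12; t3: center (0, 9/20), radius 1/50; t4: center (-1/4, 1/24), radius 1/60; t5: center (0, 11/20), radius 1/80; t6: center (-7/24, 0), radius 1/84

Each t-disk chains the slot maps above it in w3; radii multiply.
tracing t6 down its 2-map path: center (-7/24, 0), radius 1/84
tracing t4 down its 2-map path: center (-1/4, 1/24), radius 1/60
tracing t2 down its 1-map path: center (1/4, 1/4), radius 1/12
tracing t1 down its 2-map path: center (1/20, 9/20), radius 1/70
tracing t3 down its 2-map path: center (0, 9/20), radius 1/50
tracing t5 down its 2-map path: center (0, 11/20), radius 1/80


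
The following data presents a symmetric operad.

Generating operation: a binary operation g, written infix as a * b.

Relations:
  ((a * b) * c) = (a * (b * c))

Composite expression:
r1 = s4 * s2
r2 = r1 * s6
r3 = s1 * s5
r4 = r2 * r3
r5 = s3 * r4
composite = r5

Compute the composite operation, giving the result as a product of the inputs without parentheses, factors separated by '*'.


s3 * s4 * s2 * s6 * s1 * s5

Every regrouping of g is equal, so read the s-inputs in written order.
(s4 * s2) unparenthesizes to s4 * s2
((s4 * s2) * s6) unparenthesizes to s4 * s2 * s6
(s1 * s5) unparenthesizes to s1 * s5
(((s4 * s2) * s6) * (s1 * s5)) unparenthesizes to s4 * s2 * s6 * s1 * s5
(s3 * (((s4 * s2) * s6) * (s1 * s5))) unparenthesizes to s3 * s4 * s2 * s6 * s1 * s5


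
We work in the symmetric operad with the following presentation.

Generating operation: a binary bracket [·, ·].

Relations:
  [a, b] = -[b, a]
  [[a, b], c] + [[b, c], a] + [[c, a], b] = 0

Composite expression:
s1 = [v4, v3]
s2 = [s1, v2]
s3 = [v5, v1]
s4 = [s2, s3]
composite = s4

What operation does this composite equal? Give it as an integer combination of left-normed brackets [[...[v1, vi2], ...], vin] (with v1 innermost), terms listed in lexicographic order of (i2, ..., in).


Skip Jacobi rewriting: expand, keep v1-initial words, read off terms.
Composite bracket: [[[v4, v3], v2], [v5, v1]]
Under [a, b] = ab - ba we get 16 signed associative words (2^4 = 16).
Only words starting with v1 matter:
  sign of v1v5v2v3v4 is +1, so it contributes +[[[[v1, v5], v2], v3], v4]
  sign of v1v5v2v4v3 is -1, so it contributes -[[[[v1, v5], v2], v4], v3]
  sign of v1v5v3v4v2 is -1, so it contributes -[[[[v1, v5], v3], v4], v2]
  sign of v1v5v4v3v2 is +1, so it contributes +[[[[v1, v5], v4], v3], v2]

[[[[v1, v5], v2], v3], v4] - [[[[v1, v5], v2], v4], v3] - [[[[v1, v5], v3], v4], v2] + [[[[v1, v5], v4], v3], v2]


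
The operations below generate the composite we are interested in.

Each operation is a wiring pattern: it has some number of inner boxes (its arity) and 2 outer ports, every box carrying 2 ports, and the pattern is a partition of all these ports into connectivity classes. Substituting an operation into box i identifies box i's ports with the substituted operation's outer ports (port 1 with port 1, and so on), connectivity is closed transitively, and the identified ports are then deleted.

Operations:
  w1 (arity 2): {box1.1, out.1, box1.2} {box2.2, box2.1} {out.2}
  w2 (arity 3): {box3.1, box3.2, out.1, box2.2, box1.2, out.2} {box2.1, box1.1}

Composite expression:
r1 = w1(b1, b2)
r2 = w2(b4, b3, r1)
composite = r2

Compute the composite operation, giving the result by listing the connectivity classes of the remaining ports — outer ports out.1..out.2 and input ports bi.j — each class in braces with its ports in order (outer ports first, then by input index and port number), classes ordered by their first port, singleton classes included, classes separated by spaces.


Connectivity passes through glued w2-boundaries; trace each wire chain.
stage w1: inputs (b1, b2), connectivity {out.1, b1.1, b1.2} {out.2} {b2.1, b2.2}, out.j its boundary
stage w2: inputs (b4, b3, b1, b2), connectivity {out.1, out.2, b1.1, b1.2, b3.2, b4.2} {b2.1, b2.2} {b3.1, b4.1}, out.j its boundary

{out.1, out.2, b1.1, b1.2, b3.2, b4.2} {b2.1, b2.2} {b3.1, b4.1}


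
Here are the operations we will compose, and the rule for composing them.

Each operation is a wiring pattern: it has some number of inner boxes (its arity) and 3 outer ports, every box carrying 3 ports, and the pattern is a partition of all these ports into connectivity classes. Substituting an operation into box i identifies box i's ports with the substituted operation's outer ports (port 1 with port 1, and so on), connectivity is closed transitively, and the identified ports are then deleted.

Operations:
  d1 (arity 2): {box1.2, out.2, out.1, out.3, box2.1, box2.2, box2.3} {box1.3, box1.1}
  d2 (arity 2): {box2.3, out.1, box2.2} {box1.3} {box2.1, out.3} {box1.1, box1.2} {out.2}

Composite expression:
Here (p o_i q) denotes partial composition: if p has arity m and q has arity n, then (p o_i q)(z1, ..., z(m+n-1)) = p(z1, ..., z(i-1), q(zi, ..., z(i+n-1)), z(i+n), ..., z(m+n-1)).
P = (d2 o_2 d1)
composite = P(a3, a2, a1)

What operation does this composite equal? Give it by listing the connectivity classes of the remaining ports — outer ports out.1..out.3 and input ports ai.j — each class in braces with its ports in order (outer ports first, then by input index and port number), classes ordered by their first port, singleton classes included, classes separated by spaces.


Two ports join when wires chain via d2-identified ports.
stage d1: inputs (a2, a1), connectivity {out.1, out.2, out.3, a1.1, a1.2, a1.3, a2.2} {a2.1, a2.3}, out.j its boundary
stage d2: inputs (a3, a2, a1), connectivity {out.1, out.3, a1.1, a1.2, a1.3, a2.2} {out.2} {a2.1, a2.3} {a3.1, a3.2} {a3.3}, out.j its boundary

{out.1, out.3, a1.1, a1.2, a1.3, a2.2} {out.2} {a2.1, a2.3} {a3.1, a3.2} {a3.3}


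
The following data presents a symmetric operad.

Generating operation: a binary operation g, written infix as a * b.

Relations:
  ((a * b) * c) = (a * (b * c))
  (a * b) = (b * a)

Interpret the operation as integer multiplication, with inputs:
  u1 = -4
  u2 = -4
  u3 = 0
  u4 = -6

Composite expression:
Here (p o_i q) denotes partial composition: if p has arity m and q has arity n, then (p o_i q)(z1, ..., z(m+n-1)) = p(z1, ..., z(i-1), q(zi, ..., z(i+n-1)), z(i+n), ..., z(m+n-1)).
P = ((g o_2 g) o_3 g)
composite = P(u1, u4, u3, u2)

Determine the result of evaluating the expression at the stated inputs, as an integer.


0

(u3 * u2) = 0
(u4 * (u3 * u2)) = 0
(u1 * (u4 * (u3 * u2))) = 0


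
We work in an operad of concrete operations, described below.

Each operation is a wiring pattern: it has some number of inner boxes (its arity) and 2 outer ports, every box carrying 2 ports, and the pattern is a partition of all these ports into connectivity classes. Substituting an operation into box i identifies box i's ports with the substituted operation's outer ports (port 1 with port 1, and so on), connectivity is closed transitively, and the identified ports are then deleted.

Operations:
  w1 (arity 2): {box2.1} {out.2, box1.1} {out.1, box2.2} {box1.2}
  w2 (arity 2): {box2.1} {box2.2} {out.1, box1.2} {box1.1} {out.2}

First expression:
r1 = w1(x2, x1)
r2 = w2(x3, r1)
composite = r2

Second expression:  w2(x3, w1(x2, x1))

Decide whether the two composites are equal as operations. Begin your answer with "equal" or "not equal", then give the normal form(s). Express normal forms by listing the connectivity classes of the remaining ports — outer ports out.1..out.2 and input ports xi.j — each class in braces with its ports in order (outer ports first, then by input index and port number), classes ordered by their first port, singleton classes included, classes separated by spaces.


equal; both compose to {out.1, x3.2} {out.2} {x1.1} {x1.2} {x2.1} {x2.2} {x3.1}

In normal form, the first expression is {out.1, x3.2} {out.2} {x1.1} {x1.2} {x2.1} {x2.2} {x3.1}
In normal form, the second expression is {out.1, x3.2} {out.2} {x1.1} {x1.2} {x2.1} {x2.2} {x3.1}
Both agree, so they are equal.


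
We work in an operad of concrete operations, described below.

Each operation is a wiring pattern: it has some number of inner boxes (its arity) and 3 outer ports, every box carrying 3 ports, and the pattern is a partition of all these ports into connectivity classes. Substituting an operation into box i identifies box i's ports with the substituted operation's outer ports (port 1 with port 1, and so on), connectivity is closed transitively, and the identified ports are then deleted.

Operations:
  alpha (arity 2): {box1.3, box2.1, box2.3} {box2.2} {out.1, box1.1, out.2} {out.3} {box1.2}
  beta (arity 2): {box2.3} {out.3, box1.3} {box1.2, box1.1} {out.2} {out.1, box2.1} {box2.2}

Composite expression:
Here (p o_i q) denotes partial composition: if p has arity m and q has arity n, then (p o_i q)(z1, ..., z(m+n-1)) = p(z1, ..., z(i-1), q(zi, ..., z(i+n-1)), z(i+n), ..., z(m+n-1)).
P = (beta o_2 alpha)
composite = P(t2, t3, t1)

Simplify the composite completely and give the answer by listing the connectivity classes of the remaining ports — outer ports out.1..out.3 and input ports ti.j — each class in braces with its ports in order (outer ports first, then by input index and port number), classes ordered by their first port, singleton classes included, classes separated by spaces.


After gluing at beta, chains via deleted ports link the t-ports.
through alpha, on inputs (t3, t1): {out.1, out.2, t3.1} {out.3} {t1.1, t1.3, t3.3} {t1.2} {t3.2} (out.j = stage outer ports)
through beta, on inputs (t2, t3, t1): {out.1, t3.1} {out.2} {out.3, t2.3} {t1.1, t1.3, t3.3} {t1.2} {t2.1, t2.2} {t3.2} (out.j = stage outer ports)

{out.1, t3.1} {out.2} {out.3, t2.3} {t1.1, t1.3, t3.3} {t1.2} {t2.1, t2.2} {t3.2}


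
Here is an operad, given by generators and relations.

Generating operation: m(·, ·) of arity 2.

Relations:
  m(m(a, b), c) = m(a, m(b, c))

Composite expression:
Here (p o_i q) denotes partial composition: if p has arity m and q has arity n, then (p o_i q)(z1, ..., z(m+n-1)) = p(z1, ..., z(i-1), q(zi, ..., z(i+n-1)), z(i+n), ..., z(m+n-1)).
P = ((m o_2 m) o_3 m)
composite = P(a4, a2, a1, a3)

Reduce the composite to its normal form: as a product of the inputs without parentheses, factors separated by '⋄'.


a4 ⋄ a2 ⋄ a1 ⋄ a3

Every regrouping of m is equal, so read the a-inputs in written order.
m(a1, a3) linearizes to a1 ⋄ a3
m(a2, m(a1, a3)) linearizes to a2 ⋄ a1 ⋄ a3
m(a4, m(a2, m(a1, a3))) linearizes to a4 ⋄ a2 ⋄ a1 ⋄ a3
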